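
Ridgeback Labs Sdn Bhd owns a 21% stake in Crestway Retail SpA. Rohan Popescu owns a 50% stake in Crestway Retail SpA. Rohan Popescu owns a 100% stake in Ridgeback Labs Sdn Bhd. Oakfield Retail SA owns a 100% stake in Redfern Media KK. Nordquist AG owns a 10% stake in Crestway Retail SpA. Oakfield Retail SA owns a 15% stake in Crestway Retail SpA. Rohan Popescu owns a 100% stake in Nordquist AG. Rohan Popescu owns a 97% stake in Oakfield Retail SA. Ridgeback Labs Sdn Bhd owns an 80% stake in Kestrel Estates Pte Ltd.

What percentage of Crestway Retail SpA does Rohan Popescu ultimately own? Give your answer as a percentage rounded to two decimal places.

Rohan reaches Crestway along 4 paths.
Via Oakfield: 97% × 15% = 14.55%.
Direct stake: 50% = 50%.
Via Nordquist: 100% × 10% = 10%.
Via Ridgeback: 100% × 21% = 21%.
Total: 14.55% + 50% + 10% + 21% = 95.55%.

95.55%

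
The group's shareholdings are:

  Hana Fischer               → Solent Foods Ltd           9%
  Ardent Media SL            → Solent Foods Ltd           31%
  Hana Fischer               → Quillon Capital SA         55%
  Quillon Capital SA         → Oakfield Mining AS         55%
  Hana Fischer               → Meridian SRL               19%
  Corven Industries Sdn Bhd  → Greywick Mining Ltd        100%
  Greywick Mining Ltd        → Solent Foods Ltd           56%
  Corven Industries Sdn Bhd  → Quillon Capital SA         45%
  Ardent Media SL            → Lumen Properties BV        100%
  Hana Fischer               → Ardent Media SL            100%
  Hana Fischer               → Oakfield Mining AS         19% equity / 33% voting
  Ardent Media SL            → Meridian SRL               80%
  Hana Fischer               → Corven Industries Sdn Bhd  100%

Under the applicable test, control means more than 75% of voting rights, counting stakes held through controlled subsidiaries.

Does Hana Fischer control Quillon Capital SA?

Hana holds 100% of Corven, so Hana controls Corven.
Hana and Corven together hold 55% + 45% = 100% of Quillon, so Hana controls Quillon.

Yes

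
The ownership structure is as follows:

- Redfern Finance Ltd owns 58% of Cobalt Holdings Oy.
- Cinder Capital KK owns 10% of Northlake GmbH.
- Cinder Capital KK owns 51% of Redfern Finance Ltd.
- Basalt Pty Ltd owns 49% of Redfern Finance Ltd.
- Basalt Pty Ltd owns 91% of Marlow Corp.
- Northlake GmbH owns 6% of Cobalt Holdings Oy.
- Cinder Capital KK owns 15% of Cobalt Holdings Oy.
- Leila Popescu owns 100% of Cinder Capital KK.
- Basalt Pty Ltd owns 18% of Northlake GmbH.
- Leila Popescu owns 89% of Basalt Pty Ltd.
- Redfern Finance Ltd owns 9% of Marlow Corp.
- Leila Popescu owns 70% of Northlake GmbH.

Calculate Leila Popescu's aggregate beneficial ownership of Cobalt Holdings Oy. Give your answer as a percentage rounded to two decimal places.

Leila reaches Cobalt along 6 paths.
Via Cinder: 100% × 15% = 15%.
Via Cinder → Redfern: 100% × 51% × 58% = 29.58%.
Via Basalt → Redfern: 89% × 49% × 58% = 25.2938%.
Via Basalt → Northlake: 89% × 18% × 6% = 0.9612%.
Via Cinder → Northlake: 100% × 10% × 6% = 0.6%.
Via Northlake: 70% × 6% = 4.2%.
Total: 15% + 29.58% + 25.2938% + 0.9612% + 0.6% + 4.2% = 75.635%.
Rounded: 75.64%.

75.64%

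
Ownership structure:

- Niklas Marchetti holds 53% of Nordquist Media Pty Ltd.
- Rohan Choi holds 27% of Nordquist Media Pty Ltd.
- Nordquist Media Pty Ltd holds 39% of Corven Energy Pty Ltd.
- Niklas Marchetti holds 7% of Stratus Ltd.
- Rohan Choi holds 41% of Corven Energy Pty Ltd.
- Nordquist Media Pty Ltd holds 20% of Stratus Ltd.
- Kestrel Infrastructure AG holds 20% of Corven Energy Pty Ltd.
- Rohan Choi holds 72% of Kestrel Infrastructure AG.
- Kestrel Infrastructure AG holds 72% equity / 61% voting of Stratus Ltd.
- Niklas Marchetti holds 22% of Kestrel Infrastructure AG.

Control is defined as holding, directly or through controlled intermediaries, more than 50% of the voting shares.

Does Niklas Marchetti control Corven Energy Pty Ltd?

Niklas holds 53% of Nordquist, so Niklas controls Nordquist.
In Corven, Niklas's side holds only 39%, not > 50%.
So Niklas does not control Corven.

No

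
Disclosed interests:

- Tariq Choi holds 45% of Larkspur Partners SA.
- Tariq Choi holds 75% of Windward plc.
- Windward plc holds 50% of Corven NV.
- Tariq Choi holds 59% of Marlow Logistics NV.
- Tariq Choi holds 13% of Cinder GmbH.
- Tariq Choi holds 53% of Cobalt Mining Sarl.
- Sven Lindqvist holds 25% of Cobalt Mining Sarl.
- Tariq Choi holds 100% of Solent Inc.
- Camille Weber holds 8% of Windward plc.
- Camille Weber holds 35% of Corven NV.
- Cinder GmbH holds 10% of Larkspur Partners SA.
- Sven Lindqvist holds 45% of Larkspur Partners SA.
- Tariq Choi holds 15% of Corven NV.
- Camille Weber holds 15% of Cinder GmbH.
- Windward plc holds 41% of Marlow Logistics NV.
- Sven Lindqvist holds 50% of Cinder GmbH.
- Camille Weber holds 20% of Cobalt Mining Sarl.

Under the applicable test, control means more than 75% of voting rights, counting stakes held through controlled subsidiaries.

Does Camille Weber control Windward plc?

Camille's largest direct stake is 35% in Corven, which does not meet the threshold, so Camille controls no company.
In Windward, Camille's side holds only 8%, not > 75%.
So Camille does not control Windward.

No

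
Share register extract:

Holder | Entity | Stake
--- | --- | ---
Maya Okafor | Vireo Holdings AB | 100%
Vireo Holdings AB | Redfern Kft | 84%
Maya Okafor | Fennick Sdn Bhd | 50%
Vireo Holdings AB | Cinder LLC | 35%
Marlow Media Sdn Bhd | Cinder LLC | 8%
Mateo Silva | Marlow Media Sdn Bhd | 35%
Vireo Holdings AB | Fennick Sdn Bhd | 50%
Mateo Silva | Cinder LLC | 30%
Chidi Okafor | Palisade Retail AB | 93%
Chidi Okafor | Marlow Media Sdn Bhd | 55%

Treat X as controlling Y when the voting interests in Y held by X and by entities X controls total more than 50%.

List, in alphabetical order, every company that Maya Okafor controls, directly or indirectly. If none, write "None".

Maya holds 100% of Vireo, so Maya controls Vireo.
Maya and Vireo together hold 50% + 50% = 100% of Fennick, so Maya controls Fennick.
Vireo holds 84% of Redfern, so Maya controls Redfern.
No other company's threshold is met.

Fennick Sdn Bhd, Redfern Kft, Vireo Holdings AB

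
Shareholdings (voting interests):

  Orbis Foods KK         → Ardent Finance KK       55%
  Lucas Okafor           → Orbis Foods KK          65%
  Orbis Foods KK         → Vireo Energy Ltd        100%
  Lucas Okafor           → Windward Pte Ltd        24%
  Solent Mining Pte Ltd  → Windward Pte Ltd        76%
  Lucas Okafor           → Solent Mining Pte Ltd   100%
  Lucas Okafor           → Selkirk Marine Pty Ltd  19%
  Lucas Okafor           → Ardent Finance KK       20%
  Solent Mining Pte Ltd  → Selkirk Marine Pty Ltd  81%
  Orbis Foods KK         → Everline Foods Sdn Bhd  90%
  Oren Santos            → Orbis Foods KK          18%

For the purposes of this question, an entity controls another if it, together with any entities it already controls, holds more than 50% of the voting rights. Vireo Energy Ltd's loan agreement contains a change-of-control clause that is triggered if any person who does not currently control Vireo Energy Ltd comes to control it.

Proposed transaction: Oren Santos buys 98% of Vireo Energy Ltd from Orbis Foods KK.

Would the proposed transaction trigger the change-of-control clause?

The purchase adds only to Oren's holdings (Orbis's stake shrinks), so Oren is the only person who could newly come to control Vireo.
Oren's largest direct stake is 18% in Orbis, which does not meet the threshold, so Oren controls no company.
Neither Oren nor any entity Oren controls holds any voting interest in Vireo.
So before the transaction, Oren does not control Vireo.
After the purchase, Oren holds 98% of Vireo directly, and Orbis's stake falls to 2%.
Oren holds 98% of Vireo, so Oren controls Vireo.
Oren did not control Vireo before and does after, so the clause is triggered.

Yes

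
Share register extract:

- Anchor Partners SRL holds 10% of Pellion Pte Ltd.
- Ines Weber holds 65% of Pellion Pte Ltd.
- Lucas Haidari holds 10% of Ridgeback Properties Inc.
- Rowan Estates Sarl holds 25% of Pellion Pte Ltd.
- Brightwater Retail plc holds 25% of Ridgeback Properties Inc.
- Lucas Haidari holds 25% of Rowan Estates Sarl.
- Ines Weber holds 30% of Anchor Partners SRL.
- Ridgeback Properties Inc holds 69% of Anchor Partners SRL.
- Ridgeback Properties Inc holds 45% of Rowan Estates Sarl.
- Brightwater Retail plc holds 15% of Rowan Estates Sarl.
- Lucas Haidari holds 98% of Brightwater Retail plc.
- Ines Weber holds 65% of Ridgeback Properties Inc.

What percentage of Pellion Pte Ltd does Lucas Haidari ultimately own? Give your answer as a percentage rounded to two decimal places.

Lucas reaches Pellion along 6 paths.
Via Brightwater → Ridgeback → Rowan: 98% × 25% × 45% × 25% = 2.75625%.
Via Ridgeback → Rowan: 10% × 45% × 25% = 1.125%.
Via Rowan: 25% × 25% = 6.25%.
Via Brightwater → Rowan: 98% × 15% × 25% = 3.675%.
Via Brightwater → Ridgeback → Anchor: 98% × 25% × 69% × 10% = 1.6905%.
Via Ridgeback → Anchor: 10% × 69% × 10% = 0.69%.
Total: 2.75625% + 1.125% + 6.25% + 3.675% + 1.6905% + 0.69% = 16.18675%.
Rounded: 16.19%.

16.19%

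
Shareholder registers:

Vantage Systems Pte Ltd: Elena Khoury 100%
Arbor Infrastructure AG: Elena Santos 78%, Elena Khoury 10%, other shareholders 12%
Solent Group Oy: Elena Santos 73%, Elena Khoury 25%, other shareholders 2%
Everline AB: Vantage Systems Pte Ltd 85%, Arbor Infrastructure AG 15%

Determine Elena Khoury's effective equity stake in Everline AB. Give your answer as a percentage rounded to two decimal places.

Elena Khoury reaches Everline along 2 paths.
Via Vantage: 100% × 85% = 85%.
Via Arbor: 10% × 15% = 1.5%.
Total: 85% + 1.5% = 86.5%.
Rounded: 86.50%.

86.50%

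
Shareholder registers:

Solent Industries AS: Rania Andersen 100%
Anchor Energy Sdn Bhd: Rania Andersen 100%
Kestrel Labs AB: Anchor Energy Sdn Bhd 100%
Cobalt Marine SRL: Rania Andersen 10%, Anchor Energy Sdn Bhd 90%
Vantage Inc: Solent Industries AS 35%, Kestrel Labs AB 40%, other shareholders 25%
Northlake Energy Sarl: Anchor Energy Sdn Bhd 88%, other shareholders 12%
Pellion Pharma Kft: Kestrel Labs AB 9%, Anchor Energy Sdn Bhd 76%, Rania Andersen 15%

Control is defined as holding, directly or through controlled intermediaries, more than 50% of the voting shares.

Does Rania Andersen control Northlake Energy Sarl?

Rania holds 100% of Anchor, so Rania controls Anchor.
Anchor holds 88% of Northlake, so Rania controls Northlake.

Yes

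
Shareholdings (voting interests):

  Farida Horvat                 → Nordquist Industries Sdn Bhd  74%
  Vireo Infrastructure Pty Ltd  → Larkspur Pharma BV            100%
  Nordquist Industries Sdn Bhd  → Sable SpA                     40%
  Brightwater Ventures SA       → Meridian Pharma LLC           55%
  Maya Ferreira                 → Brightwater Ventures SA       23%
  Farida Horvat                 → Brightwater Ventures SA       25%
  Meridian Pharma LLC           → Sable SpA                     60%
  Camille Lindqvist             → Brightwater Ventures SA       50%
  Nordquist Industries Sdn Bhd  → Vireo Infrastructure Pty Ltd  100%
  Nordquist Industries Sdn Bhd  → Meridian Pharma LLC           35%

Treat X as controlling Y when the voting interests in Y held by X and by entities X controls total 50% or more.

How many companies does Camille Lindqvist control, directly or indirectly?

Camille holds 50% of Brightwater, so Camille controls Brightwater.
Brightwater holds 55% of Meridian, so Camille controls Meridian.
Meridian holds 60% of Sable, so Camille controls Sable.
No other company's threshold is met.
Camille controls 3 companies.

3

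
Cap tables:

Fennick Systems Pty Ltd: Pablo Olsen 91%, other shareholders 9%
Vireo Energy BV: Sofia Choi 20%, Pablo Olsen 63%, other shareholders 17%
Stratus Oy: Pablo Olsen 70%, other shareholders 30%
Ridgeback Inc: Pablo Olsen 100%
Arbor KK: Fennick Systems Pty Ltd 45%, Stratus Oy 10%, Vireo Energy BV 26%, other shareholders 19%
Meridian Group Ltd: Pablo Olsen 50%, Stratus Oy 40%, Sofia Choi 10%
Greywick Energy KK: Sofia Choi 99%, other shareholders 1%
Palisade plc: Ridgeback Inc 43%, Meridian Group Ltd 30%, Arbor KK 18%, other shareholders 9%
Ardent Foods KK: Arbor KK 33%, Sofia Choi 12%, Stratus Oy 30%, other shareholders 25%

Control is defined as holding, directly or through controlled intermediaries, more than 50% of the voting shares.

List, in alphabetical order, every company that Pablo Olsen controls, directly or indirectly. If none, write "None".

Arbor KK, Ardent Foods KK, Fennick Systems Pty Ltd, Meridian Group Ltd, Palisade plc, Ridgeback Inc, Stratus Oy, Vireo Energy BV

Pablo holds 91% of Fennick, so Pablo controls Fennick.
Pablo holds 63% of Vireo, so Pablo controls Vireo.
Pablo holds 70% of Stratus, so Pablo controls Stratus.
Pablo holds 100% of Ridgeback, so Pablo controls Ridgeback.
Fennick and Stratus and Vireo together hold 45% + 10% + 26% = 81% of Arbor, so Pablo controls Arbor.
Pablo and Stratus together hold 50% + 40% = 90% of Meridian, so Pablo controls Meridian.
Ridgeback and Meridian and Arbor together hold 43% + 30% + 18% = 91% of Palisade, so Pablo controls Palisade.
Arbor and Stratus together hold 33% + 30% = 63% of Ardent, so Pablo controls Ardent.
No other company's threshold is met.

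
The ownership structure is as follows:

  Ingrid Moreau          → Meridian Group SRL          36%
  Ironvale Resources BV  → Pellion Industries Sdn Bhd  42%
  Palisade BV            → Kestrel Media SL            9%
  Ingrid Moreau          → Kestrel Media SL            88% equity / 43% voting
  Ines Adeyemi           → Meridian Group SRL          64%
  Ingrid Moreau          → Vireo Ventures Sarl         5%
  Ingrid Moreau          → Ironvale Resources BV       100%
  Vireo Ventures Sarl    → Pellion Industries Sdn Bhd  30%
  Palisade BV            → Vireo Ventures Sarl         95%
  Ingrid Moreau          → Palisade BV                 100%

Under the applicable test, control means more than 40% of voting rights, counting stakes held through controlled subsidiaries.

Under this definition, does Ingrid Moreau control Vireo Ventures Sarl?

Yes

Ingrid holds 100% of Palisade, so Ingrid controls Palisade.
Palisade and Ingrid together hold 95% + 5% = 100% of Vireo, so Ingrid controls Vireo.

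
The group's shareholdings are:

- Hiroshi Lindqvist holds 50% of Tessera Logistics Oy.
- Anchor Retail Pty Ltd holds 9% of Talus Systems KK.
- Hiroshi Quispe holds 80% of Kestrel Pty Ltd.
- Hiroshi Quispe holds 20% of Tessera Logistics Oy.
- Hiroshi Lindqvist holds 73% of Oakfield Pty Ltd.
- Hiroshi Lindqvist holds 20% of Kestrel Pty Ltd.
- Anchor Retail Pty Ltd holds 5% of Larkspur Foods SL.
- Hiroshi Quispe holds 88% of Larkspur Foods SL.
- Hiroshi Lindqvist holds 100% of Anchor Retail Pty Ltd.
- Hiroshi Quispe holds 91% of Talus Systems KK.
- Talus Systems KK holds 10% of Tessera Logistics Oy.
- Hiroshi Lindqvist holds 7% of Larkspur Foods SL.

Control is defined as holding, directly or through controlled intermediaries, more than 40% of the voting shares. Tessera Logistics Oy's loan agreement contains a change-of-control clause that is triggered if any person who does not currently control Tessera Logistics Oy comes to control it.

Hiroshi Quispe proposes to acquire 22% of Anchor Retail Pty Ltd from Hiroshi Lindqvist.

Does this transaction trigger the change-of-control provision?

The purchase adds only to Hiroshi Quispe's holdings (Hiroshi Lindqvist's stake shrinks), so Hiroshi Quispe is the only person who could newly come to control Tessera.
Hiroshi Quispe holds 80% of Kestrel, so Hiroshi Quispe controls Kestrel.
Hiroshi Quispe holds 88% of Larkspur, so Hiroshi Quispe controls Larkspur.
Hiroshi Quispe holds 91% of Talus, so Hiroshi Quispe controls Talus.
In Tessera, Hiroshi Quispe's side holds only 10% + 20% = 30%, not > 40%.
So before the transaction, Hiroshi Quispe does not control Tessera.
After the purchase, Hiroshi Quispe holds 22% of Anchor directly, and Hiroshi Lindqvist's stake falls to 78%.
Hiroshi Quispe's side now holds 22% of Anchor, not > 40%, so Hiroshi Quispe still does not control Anchor.
After the transaction, Hiroshi Quispe's side holds 10% + 20% = 30% of Tessera, not > 40%, so Hiroshi Quispe still does not control Tessera.
No new person acquires control, so the clause is not triggered.

No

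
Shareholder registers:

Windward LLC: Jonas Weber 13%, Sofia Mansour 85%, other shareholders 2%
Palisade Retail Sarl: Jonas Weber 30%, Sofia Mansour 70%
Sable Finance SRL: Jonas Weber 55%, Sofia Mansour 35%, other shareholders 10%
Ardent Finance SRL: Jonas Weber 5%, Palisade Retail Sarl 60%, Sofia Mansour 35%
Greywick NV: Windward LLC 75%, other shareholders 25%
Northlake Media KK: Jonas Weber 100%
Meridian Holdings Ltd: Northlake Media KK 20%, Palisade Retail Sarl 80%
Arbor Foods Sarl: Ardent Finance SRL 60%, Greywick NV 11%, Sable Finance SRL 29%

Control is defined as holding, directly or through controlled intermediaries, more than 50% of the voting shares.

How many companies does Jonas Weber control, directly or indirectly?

2

Jonas holds 55% of Sable, so Jonas controls Sable.
Jonas holds 100% of Northlake, so Jonas controls Northlake.
No other company's threshold is met.
Jonas controls 2 companies.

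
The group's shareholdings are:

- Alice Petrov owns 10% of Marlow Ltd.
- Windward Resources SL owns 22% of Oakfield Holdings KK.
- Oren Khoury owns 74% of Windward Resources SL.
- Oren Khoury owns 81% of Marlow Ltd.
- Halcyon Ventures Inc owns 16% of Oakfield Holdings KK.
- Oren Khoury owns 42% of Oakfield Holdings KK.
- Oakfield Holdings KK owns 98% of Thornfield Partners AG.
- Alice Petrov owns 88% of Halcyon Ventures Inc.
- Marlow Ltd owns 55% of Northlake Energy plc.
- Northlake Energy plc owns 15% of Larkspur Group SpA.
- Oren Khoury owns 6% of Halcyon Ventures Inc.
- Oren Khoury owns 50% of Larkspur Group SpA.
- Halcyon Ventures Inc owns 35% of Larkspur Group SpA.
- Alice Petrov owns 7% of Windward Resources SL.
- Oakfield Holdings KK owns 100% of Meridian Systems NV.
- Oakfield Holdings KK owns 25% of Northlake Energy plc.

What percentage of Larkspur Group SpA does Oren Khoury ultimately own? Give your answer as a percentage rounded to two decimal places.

61.00%

Oren reaches Larkspur along 6 paths.
Direct stake: 50% = 50%.
Via Marlow → Northlake: 81% × 55% × 15% = 6.6825%.
Via Halcyon → Oakfield → Northlake: 6% × 16% × 25% × 15% = 0.036%.
Via Windward → Oakfield → Northlake: 74% × 22% × 25% × 15% = 0.6105%.
Via Oakfield → Northlake: 42% × 25% × 15% = 1.575%.
Via Halcyon: 6% × 35% = 2.1%.
Total: 50% + 6.6825% + 0.036% + 0.6105% + 1.575% + 2.1% = 61.004%.
Rounded: 61.00%.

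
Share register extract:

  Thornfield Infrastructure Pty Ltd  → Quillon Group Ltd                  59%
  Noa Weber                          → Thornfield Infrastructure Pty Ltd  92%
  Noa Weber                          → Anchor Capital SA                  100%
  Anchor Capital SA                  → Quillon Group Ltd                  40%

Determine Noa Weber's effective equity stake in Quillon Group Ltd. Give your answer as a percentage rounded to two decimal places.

94.28%

Noa reaches Quillon along 2 paths.
Via Thornfield: 92% × 59% = 54.28%.
Via Anchor: 100% × 40% = 40%.
Total: 54.28% + 40% = 94.28%.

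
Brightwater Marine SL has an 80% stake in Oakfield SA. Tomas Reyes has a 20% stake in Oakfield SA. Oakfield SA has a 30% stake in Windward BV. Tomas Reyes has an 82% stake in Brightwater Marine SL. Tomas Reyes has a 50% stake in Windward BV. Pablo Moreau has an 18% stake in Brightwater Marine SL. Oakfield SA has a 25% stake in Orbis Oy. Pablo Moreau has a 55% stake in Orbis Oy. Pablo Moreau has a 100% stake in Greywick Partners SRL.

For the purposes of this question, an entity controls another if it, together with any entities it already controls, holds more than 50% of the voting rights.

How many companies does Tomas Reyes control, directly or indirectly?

3

Tomas holds 82% of Brightwater, so Tomas controls Brightwater.
Tomas and Brightwater together hold 20% + 80% = 100% of Oakfield, so Tomas controls Oakfield.
Tomas and Oakfield together hold 50% + 30% = 80% of Windward, so Tomas controls Windward.
No other company's threshold is met.
Tomas controls 3 companies.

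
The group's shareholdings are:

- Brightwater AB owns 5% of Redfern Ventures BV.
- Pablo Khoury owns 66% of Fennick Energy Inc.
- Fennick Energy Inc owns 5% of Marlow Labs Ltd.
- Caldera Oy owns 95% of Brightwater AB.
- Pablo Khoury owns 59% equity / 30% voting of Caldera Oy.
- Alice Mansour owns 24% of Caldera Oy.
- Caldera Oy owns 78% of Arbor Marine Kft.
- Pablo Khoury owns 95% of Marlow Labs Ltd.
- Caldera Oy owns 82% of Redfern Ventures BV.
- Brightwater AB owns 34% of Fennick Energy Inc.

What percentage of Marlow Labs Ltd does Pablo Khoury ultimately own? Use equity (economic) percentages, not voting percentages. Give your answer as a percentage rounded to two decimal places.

Pablo reaches Marlow along 3 paths.
Direct stake: 95% = 95%.
Via Fennick: 66% × 5% = 3.3%.
Via Caldera → Brightwater → Fennick: 59% × 95% × 34% × 5% = 0.95285%.
Total: 95% + 3.3% + 0.95285% = 99.25285%.
Rounded: 99.25%.

99.25%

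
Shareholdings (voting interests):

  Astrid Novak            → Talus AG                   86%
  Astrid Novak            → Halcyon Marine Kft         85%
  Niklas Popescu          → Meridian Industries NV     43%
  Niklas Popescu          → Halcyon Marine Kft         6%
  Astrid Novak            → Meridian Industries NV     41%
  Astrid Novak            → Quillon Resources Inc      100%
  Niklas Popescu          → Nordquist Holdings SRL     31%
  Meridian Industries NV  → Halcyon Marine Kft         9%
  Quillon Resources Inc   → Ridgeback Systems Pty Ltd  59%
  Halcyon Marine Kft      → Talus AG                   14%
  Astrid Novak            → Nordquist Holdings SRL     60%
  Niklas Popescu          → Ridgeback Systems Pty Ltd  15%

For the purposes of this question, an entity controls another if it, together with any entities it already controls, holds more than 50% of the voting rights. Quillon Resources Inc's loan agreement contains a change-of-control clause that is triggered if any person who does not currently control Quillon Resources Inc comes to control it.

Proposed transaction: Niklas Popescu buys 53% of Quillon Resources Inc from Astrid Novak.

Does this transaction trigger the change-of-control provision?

Yes

The purchase adds only to Niklas's holdings (Astrid's stake shrinks), so Niklas is the only person who could newly come to control Quillon.
Niklas's largest direct stake is 43% in Meridian, which does not meet the threshold, so Niklas controls no company.
Neither Niklas nor any entity Niklas controls holds any voting interest in Quillon.
So before the transaction, Niklas does not control Quillon.
After the purchase, Niklas holds 53% of Quillon directly, and Astrid's stake falls to 47%.
Niklas holds 53% of Quillon, so Niklas controls Quillon.
Niklas did not control Quillon before and does after, so the clause is triggered.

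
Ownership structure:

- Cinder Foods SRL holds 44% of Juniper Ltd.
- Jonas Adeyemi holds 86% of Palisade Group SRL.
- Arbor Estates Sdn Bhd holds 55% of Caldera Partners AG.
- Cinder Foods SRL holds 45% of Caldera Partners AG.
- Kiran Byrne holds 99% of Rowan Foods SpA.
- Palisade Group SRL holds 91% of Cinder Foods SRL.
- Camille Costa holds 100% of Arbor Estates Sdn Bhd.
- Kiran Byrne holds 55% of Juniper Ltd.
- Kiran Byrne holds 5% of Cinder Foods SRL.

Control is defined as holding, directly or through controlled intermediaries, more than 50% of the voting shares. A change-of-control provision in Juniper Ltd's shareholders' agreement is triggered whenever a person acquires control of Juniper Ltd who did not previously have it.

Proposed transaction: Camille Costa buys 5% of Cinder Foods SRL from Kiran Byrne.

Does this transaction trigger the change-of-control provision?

No

The purchase adds only to Camille's holdings (Kiran's stake shrinks), so Camille is the only person who could newly come to control Juniper.
Camille holds 100% of Arbor, so Camille controls Arbor.
Arbor holds 55% of Caldera, so Camille controls Caldera.
Neither Camille nor any entity Camille controls holds any voting interest in Juniper.
So before the transaction, Camille does not control Juniper.
After the purchase, Camille holds 5% of Cinder directly, and Kiran's stake falls to 0%.
Camille's side now holds 5% of Cinder, not > 50%, so Camille still does not control Cinder.
After the transaction, neither Camille nor any entity Camille controls holds a voting interest in Juniper, so Camille still does not control it.
No new person acquires control, so the clause is not triggered.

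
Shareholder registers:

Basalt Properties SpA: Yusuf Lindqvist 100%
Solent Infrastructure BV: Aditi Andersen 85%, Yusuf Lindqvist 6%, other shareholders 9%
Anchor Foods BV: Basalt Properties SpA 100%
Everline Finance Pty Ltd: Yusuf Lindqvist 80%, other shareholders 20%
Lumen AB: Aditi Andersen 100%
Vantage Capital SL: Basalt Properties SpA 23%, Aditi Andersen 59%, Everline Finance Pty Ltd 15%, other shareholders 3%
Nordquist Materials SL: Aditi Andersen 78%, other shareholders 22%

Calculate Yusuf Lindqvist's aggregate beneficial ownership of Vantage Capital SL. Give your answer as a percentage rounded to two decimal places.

35.00%

Yusuf reaches Vantage along 2 paths.
Via Basalt: 100% × 23% = 23%.
Via Everline: 80% × 15% = 12%.
Total: 23% + 12% = 35%.
Rounded: 35.00%.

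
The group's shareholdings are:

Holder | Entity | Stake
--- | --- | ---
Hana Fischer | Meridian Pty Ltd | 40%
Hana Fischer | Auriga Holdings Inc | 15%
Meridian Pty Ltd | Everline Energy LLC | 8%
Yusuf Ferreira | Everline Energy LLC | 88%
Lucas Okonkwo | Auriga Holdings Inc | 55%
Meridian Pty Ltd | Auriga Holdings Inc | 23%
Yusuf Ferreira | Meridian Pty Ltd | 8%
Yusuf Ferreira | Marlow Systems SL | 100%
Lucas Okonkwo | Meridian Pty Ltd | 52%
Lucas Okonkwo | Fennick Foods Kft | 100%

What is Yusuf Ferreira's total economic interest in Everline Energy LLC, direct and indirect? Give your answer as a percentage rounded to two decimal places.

88.64%

Yusuf reaches Everline along 2 paths.
Via Meridian: 8% × 8% = 0.64%.
Direct stake: 88% = 88%.
Total: 0.64% + 88% = 88.64%.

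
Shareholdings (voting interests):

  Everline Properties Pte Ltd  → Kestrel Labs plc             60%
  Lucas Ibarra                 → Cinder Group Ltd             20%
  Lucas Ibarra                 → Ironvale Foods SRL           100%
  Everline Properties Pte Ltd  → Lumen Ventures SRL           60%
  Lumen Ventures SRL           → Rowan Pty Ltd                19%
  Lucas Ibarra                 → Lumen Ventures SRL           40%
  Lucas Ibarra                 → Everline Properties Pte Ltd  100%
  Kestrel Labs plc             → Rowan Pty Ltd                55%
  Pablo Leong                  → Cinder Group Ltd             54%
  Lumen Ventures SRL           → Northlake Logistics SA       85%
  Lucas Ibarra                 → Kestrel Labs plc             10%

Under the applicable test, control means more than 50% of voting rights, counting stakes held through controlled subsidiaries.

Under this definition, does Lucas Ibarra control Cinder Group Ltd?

Lucas holds 100% of Everline, so Lucas controls Everline.
Everline and Lucas together hold 60% + 10% = 70% of Kestrel, so Lucas controls Kestrel.
Everline and Lucas together hold 60% + 40% = 100% of Lumen, so Lucas controls Lumen.
Lucas holds 100% of Ironvale, so Lucas controls Ironvale.
Kestrel and Lumen together hold 55% + 19% = 74% of Rowan, so Lucas controls Rowan.
Lumen holds 85% of Northlake, so Lucas controls Northlake.
In Cinder, Lucas's side holds only 20%, not > 50%.
So Lucas does not control Cinder.

No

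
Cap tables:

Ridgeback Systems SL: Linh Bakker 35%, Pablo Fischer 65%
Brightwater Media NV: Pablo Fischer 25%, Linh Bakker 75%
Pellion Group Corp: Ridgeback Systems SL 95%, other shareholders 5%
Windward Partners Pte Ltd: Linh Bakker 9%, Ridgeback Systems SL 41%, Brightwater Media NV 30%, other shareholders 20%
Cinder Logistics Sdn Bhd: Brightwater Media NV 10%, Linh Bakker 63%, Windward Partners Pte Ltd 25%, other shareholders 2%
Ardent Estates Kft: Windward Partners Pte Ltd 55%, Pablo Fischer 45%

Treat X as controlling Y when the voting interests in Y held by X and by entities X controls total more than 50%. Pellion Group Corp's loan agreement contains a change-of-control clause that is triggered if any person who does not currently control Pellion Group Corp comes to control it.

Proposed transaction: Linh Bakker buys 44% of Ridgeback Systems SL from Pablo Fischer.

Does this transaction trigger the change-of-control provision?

Yes

The purchase adds only to Linh's holdings (Pablo's stake shrinks), so Linh is the only person who could newly come to control Pellion.
Linh holds 75% of Brightwater, so Linh controls Brightwater.
Brightwater and Linh together hold 10% + 63% = 73% of Cinder, so Linh controls Cinder.
Neither Linh nor any entity Linh controls holds any voting interest in Pellion.
So before the transaction, Linh does not control Pellion.
After the purchase, Linh's direct stake in Ridgeback rises to 35% + 44% = 79%, and Pablo's stake falls to 21%.
Linh holds 79% of Ridgeback, so Linh controls Ridgeback.
Ridgeback holds 95% of Pellion, so Linh controls Pellion.
Linh did not control Pellion before and does after, so the clause is triggered.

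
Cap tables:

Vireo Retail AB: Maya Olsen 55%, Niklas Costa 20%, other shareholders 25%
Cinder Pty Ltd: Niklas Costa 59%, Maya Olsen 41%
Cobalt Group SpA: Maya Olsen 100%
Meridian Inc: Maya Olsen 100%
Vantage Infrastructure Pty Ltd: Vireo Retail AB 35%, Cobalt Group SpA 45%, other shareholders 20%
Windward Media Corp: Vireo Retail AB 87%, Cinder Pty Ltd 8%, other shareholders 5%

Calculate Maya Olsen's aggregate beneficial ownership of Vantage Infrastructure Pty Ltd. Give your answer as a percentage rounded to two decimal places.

64.25%

Maya reaches Vantage along 2 paths.
Via Vireo: 55% × 35% = 19.25%.
Via Cobalt: 100% × 45% = 45%.
Total: 19.25% + 45% = 64.25%.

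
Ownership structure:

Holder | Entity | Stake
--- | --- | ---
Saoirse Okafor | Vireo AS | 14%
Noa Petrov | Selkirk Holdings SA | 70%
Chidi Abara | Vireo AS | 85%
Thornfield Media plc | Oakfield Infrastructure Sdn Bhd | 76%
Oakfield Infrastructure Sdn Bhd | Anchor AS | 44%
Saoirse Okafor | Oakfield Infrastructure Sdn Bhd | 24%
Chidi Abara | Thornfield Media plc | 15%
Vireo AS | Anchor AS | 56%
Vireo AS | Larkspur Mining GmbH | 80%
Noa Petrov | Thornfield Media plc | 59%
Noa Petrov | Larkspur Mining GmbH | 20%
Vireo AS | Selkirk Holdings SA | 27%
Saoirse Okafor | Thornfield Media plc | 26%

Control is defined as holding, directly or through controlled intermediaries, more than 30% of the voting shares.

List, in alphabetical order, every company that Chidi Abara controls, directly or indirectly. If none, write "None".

Anchor AS, Larkspur Mining GmbH, Vireo AS

Chidi holds 85% of Vireo, so Chidi controls Vireo.
Vireo holds 80% of Larkspur, so Chidi controls Larkspur.
Vireo holds 56% of Anchor, so Chidi controls Anchor.
No other company's threshold is met.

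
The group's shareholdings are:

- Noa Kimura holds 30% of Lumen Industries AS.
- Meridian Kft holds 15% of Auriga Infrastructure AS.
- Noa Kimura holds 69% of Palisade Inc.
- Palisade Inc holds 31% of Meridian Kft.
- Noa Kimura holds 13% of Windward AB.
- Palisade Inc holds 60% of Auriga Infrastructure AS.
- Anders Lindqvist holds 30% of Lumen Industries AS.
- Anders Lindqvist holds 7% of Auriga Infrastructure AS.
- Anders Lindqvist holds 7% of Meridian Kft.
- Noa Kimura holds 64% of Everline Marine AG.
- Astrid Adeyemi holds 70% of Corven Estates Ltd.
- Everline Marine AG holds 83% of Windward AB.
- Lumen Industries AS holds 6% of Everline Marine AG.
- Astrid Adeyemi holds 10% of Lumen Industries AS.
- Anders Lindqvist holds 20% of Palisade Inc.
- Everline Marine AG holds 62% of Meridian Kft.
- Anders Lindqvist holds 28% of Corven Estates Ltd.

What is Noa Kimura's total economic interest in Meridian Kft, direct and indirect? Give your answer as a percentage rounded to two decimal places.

Noa reaches Meridian along 3 paths.
Via Everline: 64% × 62% = 39.68%.
Via Lumen → Everline: 30% × 6% × 62% = 1.116%.
Via Palisade: 69% × 31% = 21.39%.
Total: 39.68% + 1.116% + 21.39% = 62.186%.
Rounded: 62.19%.

62.19%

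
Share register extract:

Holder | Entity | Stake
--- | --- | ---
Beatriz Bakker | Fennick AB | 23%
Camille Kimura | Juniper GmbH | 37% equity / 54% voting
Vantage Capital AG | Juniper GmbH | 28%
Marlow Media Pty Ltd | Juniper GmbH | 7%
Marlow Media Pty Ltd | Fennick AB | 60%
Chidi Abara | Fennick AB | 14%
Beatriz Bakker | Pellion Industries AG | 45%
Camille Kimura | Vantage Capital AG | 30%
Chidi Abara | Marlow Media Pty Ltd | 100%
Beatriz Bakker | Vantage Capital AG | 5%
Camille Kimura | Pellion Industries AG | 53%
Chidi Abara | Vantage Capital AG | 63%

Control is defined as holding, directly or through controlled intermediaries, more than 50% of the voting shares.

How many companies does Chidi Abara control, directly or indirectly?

Chidi holds 63% of Vantage, so Chidi controls Vantage.
Chidi holds 100% of Marlow, so Chidi controls Marlow.
Marlow and Chidi together hold 60% + 14% = 74% of Fennick, so Chidi controls Fennick.
No other company's threshold is met.
Chidi controls 3 companies.

3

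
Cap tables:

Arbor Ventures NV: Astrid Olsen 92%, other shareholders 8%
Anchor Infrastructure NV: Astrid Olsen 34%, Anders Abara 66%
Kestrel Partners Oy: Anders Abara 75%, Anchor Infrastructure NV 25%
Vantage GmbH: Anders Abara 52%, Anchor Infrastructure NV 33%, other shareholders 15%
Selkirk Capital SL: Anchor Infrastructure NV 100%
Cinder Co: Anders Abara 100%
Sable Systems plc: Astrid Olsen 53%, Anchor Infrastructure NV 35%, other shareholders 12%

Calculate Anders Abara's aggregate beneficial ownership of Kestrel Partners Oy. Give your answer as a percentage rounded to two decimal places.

91.50%

Anders reaches Kestrel along 2 paths.
Direct stake: 75% = 75%.
Via Anchor: 66% × 25% = 16.5%.
Total: 75% + 16.5% = 91.5%.
Rounded: 91.50%.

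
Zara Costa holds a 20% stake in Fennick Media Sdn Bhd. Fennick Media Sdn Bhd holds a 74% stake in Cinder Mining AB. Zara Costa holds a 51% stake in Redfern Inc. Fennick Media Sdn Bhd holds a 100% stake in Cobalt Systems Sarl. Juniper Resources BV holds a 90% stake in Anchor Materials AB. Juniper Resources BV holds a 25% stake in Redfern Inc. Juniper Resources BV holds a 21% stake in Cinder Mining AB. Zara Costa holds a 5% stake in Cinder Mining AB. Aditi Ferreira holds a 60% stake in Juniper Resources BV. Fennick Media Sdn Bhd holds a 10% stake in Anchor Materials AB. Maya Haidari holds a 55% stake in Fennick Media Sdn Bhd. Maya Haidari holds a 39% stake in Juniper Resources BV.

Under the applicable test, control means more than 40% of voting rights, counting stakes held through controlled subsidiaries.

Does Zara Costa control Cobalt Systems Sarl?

Zara holds 51% of Redfern, so Zara controls Redfern.
Neither Zara nor any entity Zara controls holds any voting interest in Cobalt.
So Zara does not control Cobalt.

No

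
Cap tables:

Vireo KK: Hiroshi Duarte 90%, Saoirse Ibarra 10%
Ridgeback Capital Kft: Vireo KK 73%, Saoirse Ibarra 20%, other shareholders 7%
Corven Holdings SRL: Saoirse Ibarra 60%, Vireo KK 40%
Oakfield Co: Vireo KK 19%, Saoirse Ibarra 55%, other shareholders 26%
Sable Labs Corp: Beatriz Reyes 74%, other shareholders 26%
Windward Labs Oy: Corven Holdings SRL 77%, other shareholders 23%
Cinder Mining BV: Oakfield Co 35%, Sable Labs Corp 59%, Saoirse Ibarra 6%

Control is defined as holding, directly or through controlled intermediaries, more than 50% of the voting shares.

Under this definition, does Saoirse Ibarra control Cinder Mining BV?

No

Saoirse holds 60% of Corven, so Saoirse controls Corven.
Saoirse holds 55% of Oakfield, so Saoirse controls Oakfield.
Corven holds 77% of Windward, so Saoirse controls Windward.
In Cinder, Saoirse's side holds only 35% + 6% = 41%, not > 50%.
So Saoirse does not control Cinder.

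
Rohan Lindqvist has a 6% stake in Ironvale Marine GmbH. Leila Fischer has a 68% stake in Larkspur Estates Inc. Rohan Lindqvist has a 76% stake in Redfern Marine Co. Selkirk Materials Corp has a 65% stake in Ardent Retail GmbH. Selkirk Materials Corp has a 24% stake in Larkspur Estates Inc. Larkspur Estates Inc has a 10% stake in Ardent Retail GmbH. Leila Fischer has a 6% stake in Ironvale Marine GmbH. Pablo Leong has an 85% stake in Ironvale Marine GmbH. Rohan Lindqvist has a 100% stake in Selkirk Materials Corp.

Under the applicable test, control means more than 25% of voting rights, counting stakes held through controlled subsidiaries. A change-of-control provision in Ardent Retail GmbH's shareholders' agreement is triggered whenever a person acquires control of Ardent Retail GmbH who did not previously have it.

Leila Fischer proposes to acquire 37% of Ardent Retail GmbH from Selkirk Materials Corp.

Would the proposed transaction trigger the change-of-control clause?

The purchase adds only to Leila's holdings (Selkirk's stake shrinks), so Leila is the only person who could newly come to control Ardent.
Leila holds 68% of Larkspur, so Leila controls Larkspur.
In Ardent, Leila's side holds only 10%, not > 25%.
So before the transaction, Leila does not control Ardent.
After the purchase, Leila holds 37% of Ardent directly, and Selkirk's stake falls to 28%.
Larkspur and Leila together hold 10% + 37% = 47% of Ardent, so Leila controls Ardent.
Leila did not control Ardent before and does after, so the clause is triggered.

Yes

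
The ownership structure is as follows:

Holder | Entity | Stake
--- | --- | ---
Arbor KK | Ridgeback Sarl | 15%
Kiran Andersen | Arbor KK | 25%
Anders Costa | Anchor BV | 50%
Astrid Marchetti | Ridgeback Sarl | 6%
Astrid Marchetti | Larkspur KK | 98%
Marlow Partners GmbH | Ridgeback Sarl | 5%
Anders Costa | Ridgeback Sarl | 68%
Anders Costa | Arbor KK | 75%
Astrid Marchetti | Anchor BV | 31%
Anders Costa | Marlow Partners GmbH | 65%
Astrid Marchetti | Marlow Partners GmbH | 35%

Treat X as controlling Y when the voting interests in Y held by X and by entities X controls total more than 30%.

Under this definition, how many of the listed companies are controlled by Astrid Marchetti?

Astrid holds 35% of Marlow, so Astrid controls Marlow.
Astrid holds 31% of Anchor, so Astrid controls Anchor.
Astrid holds 98% of Larkspur, so Astrid controls Larkspur.
No other company's threshold is met.
Astrid controls 3 companies.

3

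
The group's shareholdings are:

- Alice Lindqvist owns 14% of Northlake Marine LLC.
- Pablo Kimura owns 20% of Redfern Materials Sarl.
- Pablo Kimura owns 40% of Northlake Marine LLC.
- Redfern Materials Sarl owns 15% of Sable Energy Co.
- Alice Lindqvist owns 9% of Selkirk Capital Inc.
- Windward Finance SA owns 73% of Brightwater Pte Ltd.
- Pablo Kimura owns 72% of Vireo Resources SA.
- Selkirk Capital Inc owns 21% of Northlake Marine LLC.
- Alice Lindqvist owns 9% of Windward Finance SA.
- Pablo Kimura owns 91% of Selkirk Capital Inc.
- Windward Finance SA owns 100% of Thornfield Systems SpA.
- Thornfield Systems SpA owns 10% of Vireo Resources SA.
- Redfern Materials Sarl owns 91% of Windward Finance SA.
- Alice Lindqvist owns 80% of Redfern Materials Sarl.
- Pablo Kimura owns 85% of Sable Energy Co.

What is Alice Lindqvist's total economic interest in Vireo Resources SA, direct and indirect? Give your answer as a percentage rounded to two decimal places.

Alice reaches Vireo along 2 paths.
Via Windward → Thornfield: 9% × 100% × 10% = 0.9%.
Via Redfern → Windward → Thornfield: 80% × 91% × 100% × 10% = 7.28%.
Total: 0.9% + 7.28% = 8.18%.

8.18%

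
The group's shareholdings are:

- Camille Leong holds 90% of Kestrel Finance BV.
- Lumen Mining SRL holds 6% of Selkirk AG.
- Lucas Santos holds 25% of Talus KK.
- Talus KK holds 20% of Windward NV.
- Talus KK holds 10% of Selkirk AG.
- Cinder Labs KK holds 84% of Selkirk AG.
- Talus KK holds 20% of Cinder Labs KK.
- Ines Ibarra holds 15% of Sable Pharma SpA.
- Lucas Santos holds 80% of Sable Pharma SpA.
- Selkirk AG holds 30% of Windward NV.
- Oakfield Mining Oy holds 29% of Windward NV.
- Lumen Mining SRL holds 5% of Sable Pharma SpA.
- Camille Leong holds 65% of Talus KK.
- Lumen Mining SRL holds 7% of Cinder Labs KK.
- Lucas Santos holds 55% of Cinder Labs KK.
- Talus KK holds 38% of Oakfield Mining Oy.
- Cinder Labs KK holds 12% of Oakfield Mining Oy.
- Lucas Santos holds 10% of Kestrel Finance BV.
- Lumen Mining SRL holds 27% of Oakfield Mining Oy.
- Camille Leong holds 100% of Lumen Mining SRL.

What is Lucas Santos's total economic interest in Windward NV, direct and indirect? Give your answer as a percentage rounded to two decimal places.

25.71%

Lucas reaches Windward along 7 paths.
Via Cinder → Oakfield: 55% × 12% × 29% = 1.914%.
Via Talus → Cinder → Oakfield: 25% × 20% × 12% × 29% = 0.174%.
Via Talus → Oakfield: 25% × 38% × 29% = 2.755%.
Via Cinder → Selkirk: 55% × 84% × 30% = 13.86%.
Via Talus → Cinder → Selkirk: 25% × 20% × 84% × 30% = 1.26%.
Via Talus → Selkirk: 25% × 10% × 30% = 0.75%.
Via Talus: 25% × 20% = 5%.
Total: 1.914% + 0.174% + 2.755% + 13.86% + 1.26% + 0.75% + 5% = 25.713%.
Rounded: 25.71%.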